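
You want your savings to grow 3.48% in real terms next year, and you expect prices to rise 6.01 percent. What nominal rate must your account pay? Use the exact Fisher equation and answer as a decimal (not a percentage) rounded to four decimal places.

0.0970

(1 + i) = (1 + r)(1 + π) = 1.03480 × 1.06010 = 1.09699148
i = 1.09699148 − 1, so the required nominal rate is 0.0970.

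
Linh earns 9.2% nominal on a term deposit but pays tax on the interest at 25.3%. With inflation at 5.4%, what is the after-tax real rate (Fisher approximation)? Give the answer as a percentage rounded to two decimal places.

After-tax nominal return = 9.2% × (1 − 0.253) = 6.8724%.
r ≈ 6.8724% − 5.4% → 1.47%.

1.47%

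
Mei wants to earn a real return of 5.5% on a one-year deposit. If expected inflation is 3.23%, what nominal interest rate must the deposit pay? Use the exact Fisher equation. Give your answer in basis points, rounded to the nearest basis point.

(1 + i) = (1 + r)(1 + π) = 1.05500 × 1.03230 = 1.0890765
i = 1.0890765 − 1, so the required nominal rate is 891 basis points.

891 basis points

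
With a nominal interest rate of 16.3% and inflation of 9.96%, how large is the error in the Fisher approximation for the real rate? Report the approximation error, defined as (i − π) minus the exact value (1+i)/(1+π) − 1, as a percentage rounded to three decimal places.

Approximate: r ≈ 16.300% − 9.960% = 6.3400%
Exact: (1 + 0.1630)/(1 + 0.0996) − 1 = 5.7657%
Error = 6.3400% − 5.7657% = 0.5743% → 0.574%.

0.574%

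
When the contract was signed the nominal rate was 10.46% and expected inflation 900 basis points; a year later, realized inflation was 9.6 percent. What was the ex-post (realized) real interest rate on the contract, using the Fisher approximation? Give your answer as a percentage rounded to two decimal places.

Ex-post: 10.46% − 9.6% = 0.860%
So the realized real rate is 0.86%.

0.86%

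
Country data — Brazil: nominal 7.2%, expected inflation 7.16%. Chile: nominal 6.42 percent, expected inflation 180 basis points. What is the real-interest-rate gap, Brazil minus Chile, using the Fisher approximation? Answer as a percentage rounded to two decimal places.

Brazil: 7.2% − 7.16% = 0.040%
Chile: 6.42% − 1.8% = 4.620%
Differential = -4.580% → -4.58%.

-4.58%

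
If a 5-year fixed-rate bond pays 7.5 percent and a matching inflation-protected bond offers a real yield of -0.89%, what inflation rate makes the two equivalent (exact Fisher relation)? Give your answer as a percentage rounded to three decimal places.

(1 + π) = (1 + i)/(1 + r) = 1.07500 / 0.99110 = 1.084653
Break-even inflation = 1.084653 − 1 → 8.465%.

8.465%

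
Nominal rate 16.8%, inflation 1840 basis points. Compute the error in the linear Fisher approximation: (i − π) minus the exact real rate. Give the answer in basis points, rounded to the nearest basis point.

Approximate: r ≈ 16.800% − 18.400% = -1.6000%
Exact: (1 + 0.1680)/(1 + 0.1840) − 1 = -1.3514%
Error = -1.6000% − (-1.3514%) = -0.2486% → -25 basis points.

-25 basis points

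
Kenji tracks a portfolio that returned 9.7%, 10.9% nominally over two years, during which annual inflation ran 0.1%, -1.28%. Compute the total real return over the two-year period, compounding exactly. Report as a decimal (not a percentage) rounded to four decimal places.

0.2311

Nominal growth factor = 1.0970 × 1.1090 = 1.216573
Price-level growth factor = 1.0010 × 0.9872 = 0.988187
Real growth factor = 1.216573 / 0.988187 = 1.231116
Total real return = 1.231116 − 1 → 0.2311.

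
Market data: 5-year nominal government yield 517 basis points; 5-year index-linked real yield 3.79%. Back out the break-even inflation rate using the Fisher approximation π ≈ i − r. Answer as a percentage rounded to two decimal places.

π ≈ i − r = 5.17% − 3.79% → 1.38%.

1.38%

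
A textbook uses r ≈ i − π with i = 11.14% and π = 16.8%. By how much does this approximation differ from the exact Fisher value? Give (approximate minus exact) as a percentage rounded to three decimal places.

Approximate: r ≈ 11.140% − 16.800% = -5.6600%
Exact: (1 + 0.1114)/(1 + 0.1680) − 1 = -4.8459%
Error = -5.6600% − (-4.8459%) = -0.8141% → -0.814%.

-0.814%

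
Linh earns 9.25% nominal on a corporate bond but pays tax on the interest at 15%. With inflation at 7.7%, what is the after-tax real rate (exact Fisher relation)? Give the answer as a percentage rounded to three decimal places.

0.151%

After-tax nominal return = 9.25% × (1 − 0.15) = 7.8625%.
1 + r = 1.078625 / 1.07700 = 1.001509
After-tax real rate = 1.001509 − 1 → 0.151%.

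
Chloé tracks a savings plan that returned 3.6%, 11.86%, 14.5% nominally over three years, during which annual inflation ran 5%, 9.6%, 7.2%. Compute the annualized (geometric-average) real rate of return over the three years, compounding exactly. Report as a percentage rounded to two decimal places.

2.46%

Nominal growth factor = 1.0360 × 1.1186 × 1.1450 = 1.32690569
Price-level growth factor = 1.0500 × 1.0960 × 1.0720 = 1.23365760
Real growth factor = 1.32690569 / 1.23365760 = 1.07558669
Annualized real rate = 1.07558669^(1/3) − 1 = 2.4586% → 2.46%.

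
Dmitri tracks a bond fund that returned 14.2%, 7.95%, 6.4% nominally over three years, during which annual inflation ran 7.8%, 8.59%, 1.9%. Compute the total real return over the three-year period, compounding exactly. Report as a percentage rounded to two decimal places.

9.96%

Compound the nominal returns: 1.1420 × 1.0795 × 1.0640 = 1.311687.
Compound inflation: 1.0780 × 1.0859 × 1.0190 = 1.192842.
Deflate: 1.311687 / 1.192842 = 1.099633.
Total real return = 1.099633 − 1 → 9.96%.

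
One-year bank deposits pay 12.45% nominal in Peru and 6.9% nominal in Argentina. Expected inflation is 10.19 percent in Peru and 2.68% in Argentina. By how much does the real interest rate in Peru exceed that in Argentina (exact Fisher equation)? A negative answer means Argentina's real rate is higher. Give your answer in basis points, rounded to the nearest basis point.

Peru: (1 + 0.1245)/(1 + 0.1019) − 1 = 2.0510%
Argentina: (1 + 0.0690)/(1 + 0.0268) − 1 = 4.1099%
Differential = 2.0510% − 4.1099% = -2.0589% → -206 basis points.

-206 basis points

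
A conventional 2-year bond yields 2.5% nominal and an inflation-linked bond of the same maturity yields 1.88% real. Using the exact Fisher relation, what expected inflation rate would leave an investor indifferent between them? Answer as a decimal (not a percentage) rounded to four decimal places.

(1 + π) = (1 + i)/(1 + r) = 1.02500 / 1.01880 = 1.006086
Break-even inflation = 1.006086 − 1 → 0.0061.

0.0061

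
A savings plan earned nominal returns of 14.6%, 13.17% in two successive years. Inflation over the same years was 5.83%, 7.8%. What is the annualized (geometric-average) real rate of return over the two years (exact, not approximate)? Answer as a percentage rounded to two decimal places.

6.62%

Compound the nominal returns: 1.1460 × 1.1317 = 1.29692820.
Compound inflation: 1.0583 × 1.0780 = 1.14084740.
Deflate: 1.29692820 / 1.14084740 = 1.13681129.
Annualized real rate = 1.13681129^(1/2) − 1 = 6.6214% → 6.62%.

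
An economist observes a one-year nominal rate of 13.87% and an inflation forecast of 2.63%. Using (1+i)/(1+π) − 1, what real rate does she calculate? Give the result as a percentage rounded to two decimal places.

10.95%

By the Fisher equation, 1 + r = (1 + i)/(1 + π).
1 + r = 1.13870 / 1.02630 = 1.109520
r = 1.109520 − 1 = 10.9520%, i.e. 10.95%.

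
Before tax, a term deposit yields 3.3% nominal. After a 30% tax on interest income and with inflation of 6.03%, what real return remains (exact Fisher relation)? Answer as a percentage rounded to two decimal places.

After-tax nominal return = 3.3% × (1 − 0.3) = 2.3100%.
1 + r = 1.02310 / 1.06030 = 0.964916
After-tax real rate = 0.964916 − 1 → -3.51%.

-3.51%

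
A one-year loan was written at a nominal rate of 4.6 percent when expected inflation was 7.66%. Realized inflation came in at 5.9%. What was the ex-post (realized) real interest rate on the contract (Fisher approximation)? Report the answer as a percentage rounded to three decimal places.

Ex-post: 4.6% − 5.9% = -1.300%
So the realized real rate is -1.300%.

-1.300%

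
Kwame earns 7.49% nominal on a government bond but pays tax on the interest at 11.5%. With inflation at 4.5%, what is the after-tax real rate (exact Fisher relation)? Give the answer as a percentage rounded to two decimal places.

After-tax nominal return = 7.49% × (1 − 0.115) = 6.62865%.
1 + r = 1.0662865 / 1.04500 = 1.020370
After-tax real rate = 1.020370 − 1 → 2.04%.

2.04%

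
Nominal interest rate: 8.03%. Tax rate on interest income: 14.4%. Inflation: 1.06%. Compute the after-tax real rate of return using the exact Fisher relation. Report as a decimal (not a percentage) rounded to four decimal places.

0.0575

After-tax nominal return = 8.03% × (1 − 0.144) = 6.87368%.
1 + r = 1.0687368 / 1.01060 = 1.057527
After-tax real rate = 1.057527 − 1 → 0.0575.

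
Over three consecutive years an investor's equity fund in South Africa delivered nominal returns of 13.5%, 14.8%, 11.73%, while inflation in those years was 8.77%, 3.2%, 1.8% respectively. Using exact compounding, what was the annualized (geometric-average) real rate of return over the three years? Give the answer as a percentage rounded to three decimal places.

8.407%

Compound the nominal returns: 1.1350 × 1.1480 × 1.1173 = 1.45581955.
Compound inflation: 1.0877 × 1.0320 × 1.0180 = 1.14271152.
Deflate: 1.45581955 / 1.14271152 = 1.27400445.
Annualized real rate = 1.27400445^(1/3) − 1 = 8.4069% → 8.407%.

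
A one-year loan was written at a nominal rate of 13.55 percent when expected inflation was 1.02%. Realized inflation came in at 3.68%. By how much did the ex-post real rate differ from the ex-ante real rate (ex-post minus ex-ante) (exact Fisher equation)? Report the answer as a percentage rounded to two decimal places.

Ex-ante: (1 + 0.1355)/(1 + 0.0102) − 1 = 12.4035%
Ex-post: (1 + 0.1355)/(1 + 0.0368) − 1 = 9.5197%
Difference (ex-post − ex-ante) = -2.8838% → -2.88%.

-2.88%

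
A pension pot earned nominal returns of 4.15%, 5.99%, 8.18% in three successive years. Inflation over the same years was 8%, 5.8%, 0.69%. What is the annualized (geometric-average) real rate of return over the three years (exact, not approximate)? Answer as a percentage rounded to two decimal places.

Nominal growth factor = 1.0415 × 1.0599 × 1.0818 = 1.19418371
Price-level growth factor = 1.0800 × 1.0580 × 1.0069 = 1.15052422
Real growth factor = 1.19418371 / 1.15052422 = 1.03794748
Annualized real rate = 1.03794748^(1/3) − 1 = 1.2492% → 1.25%.

1.25%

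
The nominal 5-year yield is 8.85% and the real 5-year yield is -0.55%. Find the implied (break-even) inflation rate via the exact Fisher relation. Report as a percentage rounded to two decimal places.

(1 + π) = (1 + i)/(1 + r) = 1.08850 / 0.99450 = 1.094520
Break-even inflation = 1.094520 − 1 → 9.45%.

9.45%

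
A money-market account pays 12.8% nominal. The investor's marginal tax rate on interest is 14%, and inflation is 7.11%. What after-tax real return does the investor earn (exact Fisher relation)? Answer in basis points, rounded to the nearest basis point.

After-tax nominal return = 12.8% × (1 − 0.14) = 11.0080%.
1 + r = 1.11008 / 1.07110 = 1.036392
After-tax real rate = 1.036392 − 1 → 364 basis points.

364 basis points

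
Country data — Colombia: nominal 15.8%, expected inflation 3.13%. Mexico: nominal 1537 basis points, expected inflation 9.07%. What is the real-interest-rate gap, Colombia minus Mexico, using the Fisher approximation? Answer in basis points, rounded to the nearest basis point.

Colombia: 15.8% − 3.13% = 12.670%
Mexico: 15.37% − 9.07% = 6.300%
Differential = 6.370% → 637 basis points.

637 basis points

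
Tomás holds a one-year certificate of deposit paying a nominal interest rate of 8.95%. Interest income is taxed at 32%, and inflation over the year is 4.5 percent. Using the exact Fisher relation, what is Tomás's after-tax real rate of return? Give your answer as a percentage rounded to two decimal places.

1.52%

After-tax nominal return = 8.95% × (1 − 0.32) = 6.0860%.
1 + r = 1.06086 / 1.04500 = 1.015177
After-tax real rate = 1.015177 − 1 → 1.52%.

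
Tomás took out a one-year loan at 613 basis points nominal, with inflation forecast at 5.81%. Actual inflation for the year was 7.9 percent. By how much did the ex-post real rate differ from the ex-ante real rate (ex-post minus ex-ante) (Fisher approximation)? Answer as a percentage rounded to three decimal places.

-2.090%

Ex-ante: 6.13% − 5.81% = 0.320%
Ex-post: 6.13% − 7.9% = -1.770%
Difference (ex-post − ex-ante) = -2.0900% → -2.090%.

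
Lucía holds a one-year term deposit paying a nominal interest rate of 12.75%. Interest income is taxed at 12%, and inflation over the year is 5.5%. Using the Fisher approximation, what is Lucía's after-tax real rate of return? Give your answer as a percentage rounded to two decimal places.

After-tax nominal return = 12.75% × (1 − 0.12) = 11.2200%.
r ≈ 11.2200% − 5.5% → 5.72%.

5.72%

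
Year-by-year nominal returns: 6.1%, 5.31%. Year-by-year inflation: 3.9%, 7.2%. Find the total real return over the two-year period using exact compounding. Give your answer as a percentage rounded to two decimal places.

Compound the nominal returns: 1.0610 × 1.0531 = 1.117339.
Compound inflation: 1.0390 × 1.0720 = 1.113808.
Deflate: 1.117339 / 1.113808 = 1.003170.
Total real return = 1.003170 − 1 → 0.32%.

0.32%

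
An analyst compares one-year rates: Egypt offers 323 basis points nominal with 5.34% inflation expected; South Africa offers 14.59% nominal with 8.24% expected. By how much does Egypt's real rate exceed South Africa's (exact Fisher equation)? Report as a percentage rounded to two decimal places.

Egypt: (1 + 0.0323)/(1 + 0.0534) − 1 = -2.0030%
South Africa: (1 + 0.1459)/(1 + 0.0824) − 1 = 5.8666%
Differential = -2.0030% − 5.8666% = -7.8696% → -7.87%.

-7.87%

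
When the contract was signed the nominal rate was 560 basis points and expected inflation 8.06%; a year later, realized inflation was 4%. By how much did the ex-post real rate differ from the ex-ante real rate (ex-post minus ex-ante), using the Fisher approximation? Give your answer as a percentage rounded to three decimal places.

4.060%

Ex-ante: 5.6% − 8.06% = -2.460%
Ex-post: 5.6% − 4% = 1.600%
Difference (ex-post − ex-ante) = 4.0600% → 4.060%.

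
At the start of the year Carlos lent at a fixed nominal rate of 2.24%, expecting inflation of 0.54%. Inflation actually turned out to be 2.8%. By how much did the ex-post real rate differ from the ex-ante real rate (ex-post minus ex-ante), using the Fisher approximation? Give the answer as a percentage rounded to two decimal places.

Ex-ante: 2.24% − 0.54% = 1.700%
Ex-post: 2.24% − 2.8% = -0.560%
Difference (ex-post − ex-ante) = -2.2600% → -2.26%.

-2.26%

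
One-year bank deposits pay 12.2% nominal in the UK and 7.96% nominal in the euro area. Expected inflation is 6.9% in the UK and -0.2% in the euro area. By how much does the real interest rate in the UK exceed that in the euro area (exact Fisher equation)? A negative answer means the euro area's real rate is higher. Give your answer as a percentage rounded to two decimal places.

-3.22%

The UK: (1 + 0.1220)/(1 + 0.0690) − 1 = 4.9579%
The euro area: (1 + 0.0796)/(1 − 0.0020) − 1 = 8.1764%
Differential = 4.9579% − 8.1764% = -3.2184% → -3.22%.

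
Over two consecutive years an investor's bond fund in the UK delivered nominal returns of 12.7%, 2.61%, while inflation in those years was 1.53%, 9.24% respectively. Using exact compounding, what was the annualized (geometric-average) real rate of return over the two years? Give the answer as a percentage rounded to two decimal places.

2.11%

Compound the nominal returns: 1.1270 × 1.0261 = 1.15641470.
Compound inflation: 1.0153 × 1.0924 = 1.10911372.
Deflate: 1.15641470 / 1.10911372 = 1.04264755.
Annualized real rate = 1.04264755^(1/2) − 1 = 2.1101% → 2.11%.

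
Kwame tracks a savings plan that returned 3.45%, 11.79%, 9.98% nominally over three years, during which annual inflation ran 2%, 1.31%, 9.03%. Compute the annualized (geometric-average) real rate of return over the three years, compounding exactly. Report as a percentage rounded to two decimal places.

Compound the nominal returns: 1.0345 × 1.1179 × 1.0998 = 1.27188301.
Compound inflation: 1.0200 × 1.0131 × 1.0903 = 1.12667459.
Deflate: 1.27188301 / 1.12667459 = 1.12888231.
Annualized real rate = 1.12888231^(1/3) − 1 = 4.1237% → 4.12%.

4.12%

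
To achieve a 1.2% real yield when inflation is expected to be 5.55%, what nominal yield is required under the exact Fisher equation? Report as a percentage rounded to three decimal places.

(1 + i) = (1 + r)(1 + π) = 1.01200 × 1.05550 = 1.068166
i = 1.068166 − 1, so the required nominal rate is 6.817%.

6.817%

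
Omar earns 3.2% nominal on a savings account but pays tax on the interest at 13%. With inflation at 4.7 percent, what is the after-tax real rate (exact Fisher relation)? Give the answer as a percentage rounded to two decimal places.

After-tax nominal return = 3.2% × (1 − 0.13) = 2.7840%.
1 + r = 1.02784 / 1.04700 = 0.981700
After-tax real rate = 0.981700 − 1 → -1.83%.

-1.83%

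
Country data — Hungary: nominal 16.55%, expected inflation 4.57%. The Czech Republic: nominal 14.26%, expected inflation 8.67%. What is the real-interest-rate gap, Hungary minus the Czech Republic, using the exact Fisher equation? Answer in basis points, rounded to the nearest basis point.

Hungary: (1 + 0.1655)/(1 + 0.0457) − 1 = 11.4564%
The Czech Republic: (1 + 0.1426)/(1 + 0.0867) − 1 = 5.1440%
Differential = 11.4564% − 5.1440% = 6.3124% → 631 basis points.

631 basis points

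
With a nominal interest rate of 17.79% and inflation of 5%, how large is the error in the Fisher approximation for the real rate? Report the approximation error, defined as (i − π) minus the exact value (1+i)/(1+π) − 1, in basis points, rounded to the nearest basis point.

61 basis points

Approximate: r ≈ 17.790% − 5.000% = 12.7900%
Exact: (1 + 0.1779)/(1 + 0.0500) − 1 = 12.1810%
Error = 12.7900% − 12.1810% = 0.6090% → 61 basis points.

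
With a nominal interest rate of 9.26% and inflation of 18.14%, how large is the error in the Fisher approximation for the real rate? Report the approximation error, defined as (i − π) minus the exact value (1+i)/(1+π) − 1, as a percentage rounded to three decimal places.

Approximate: r ≈ 9.260% − 18.140% = -8.8800%
Exact: (1 + 0.0926)/(1 + 0.1814) − 1 = -7.51651%
Error = -8.8800% − (-7.51651%) = -1.36349% → -1.363%.

-1.363%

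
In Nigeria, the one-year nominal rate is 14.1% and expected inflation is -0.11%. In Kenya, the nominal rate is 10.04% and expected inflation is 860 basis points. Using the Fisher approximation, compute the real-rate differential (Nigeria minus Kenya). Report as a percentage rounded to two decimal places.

12.77%

Nigeria: 14.1% − (-0.11%) = 14.210%
Kenya: 10.04% − 8.6% = 1.440%
Differential = 12.770% → 12.77%.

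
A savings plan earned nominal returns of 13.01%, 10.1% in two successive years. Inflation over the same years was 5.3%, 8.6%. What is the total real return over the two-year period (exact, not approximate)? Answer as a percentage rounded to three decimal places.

Nominal growth factor = 1.1301 × 1.1010 = 1.244240
Price-level growth factor = 1.0530 × 1.0860 = 1.143558
Real growth factor = 1.244240 / 1.143558 = 1.088043
Total real return = 1.088043 − 1 → 8.804%.

8.804%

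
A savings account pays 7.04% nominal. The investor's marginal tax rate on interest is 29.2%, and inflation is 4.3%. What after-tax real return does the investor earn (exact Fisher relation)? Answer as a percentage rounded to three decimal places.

0.656%

After-tax nominal return = 7.04% × (1 − 0.292) = 4.98432%.
1 + r = 1.0498432 / 1.04300 = 1.006561
After-tax real rate = 1.006561 − 1 → 0.656%.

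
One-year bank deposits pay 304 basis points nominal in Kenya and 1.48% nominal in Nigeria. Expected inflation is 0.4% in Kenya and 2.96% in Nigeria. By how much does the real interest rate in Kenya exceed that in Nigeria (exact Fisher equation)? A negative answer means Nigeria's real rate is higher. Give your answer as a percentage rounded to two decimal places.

4.07%

Kenya: (1 + 0.0304)/(1 + 0.0040) − 1 = 2.6295%
Nigeria: (1 + 0.0148)/(1 + 0.0296) − 1 = -1.4375%
Differential = 2.6295% − (-1.4375%) = 4.0669% → 4.07%.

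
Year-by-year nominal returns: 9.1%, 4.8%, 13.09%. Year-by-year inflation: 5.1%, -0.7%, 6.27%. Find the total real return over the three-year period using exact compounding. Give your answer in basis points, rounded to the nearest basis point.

Nominal growth factor = 1.0910 × 1.0480 × 1.1309 = 1.293035
Price-level growth factor = 1.0510 × 0.9930 × 1.0627 = 1.109079
Real growth factor = 1.293035 / 1.109079 = 1.165863
Total real return = 1.165863 − 1 → 1659 basis points.

1659 basis points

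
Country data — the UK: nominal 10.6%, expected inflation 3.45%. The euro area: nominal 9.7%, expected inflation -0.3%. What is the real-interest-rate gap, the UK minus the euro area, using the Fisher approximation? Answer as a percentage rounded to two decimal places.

-2.85%

The UK: 10.6% − 3.45% = 7.150%
The euro area: 9.7% − (-0.3%) = 10.000%
Differential = -2.850% → -2.85%.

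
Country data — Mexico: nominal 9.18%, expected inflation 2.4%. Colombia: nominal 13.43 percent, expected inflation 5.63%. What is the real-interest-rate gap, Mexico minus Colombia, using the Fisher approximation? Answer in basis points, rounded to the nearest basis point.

Mexico: 9.18% − 2.4% = 6.780%
Colombia: 13.43% − 5.63% = 7.800%
Differential = -1.020% → -102 basis points.

-102 basis points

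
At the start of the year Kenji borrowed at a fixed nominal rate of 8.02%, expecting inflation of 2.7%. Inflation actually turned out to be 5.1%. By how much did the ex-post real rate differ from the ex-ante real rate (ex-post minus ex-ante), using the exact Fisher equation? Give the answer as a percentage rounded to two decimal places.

-2.40%

Ex-ante: (1 + 0.0802)/(1 + 0.0270) − 1 = 5.1801%
Ex-post: (1 + 0.0802)/(1 + 0.0510) − 1 = 2.7783%
Difference (ex-post − ex-ante) = -2.4018% → -2.40%.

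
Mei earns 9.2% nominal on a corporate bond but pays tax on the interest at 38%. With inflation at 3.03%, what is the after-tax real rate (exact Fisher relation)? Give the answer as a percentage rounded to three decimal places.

2.595%

After-tax nominal return = 9.2% × (1 − 0.38) = 5.7040%.
1 + r = 1.05704 / 1.03030 = 1.025954
After-tax real rate = 1.025954 − 1 → 2.595%.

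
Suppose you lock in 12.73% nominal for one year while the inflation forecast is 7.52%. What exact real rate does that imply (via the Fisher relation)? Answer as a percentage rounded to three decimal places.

4.846%

1 + r = 1.12730 / 1.07520 = 1.048456
r = 1.048456 − 1 = 4.8456%, i.e. 4.846%.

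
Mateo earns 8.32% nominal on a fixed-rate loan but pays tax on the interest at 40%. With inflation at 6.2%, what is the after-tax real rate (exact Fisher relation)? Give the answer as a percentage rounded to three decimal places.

After-tax nominal return = 8.32% × (1 − 0.4) = 4.9920%.
1 + r = 1.04992 / 1.06200 = 0.9886252
After-tax real rate = 0.9886252 − 1 → -1.137%.

-1.137%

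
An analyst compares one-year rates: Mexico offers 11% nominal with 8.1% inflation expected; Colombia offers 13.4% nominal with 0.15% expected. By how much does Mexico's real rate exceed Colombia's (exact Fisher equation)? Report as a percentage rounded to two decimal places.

Mexico: (1 + 0.1100)/(1 + 0.0810) − 1 = 2.6827%
Colombia: (1 + 0.1340)/(1 + 0.0015) − 1 = 13.2302%
Differential = 2.6827% − 13.2302% = -10.5475% → -10.55%.

-10.55%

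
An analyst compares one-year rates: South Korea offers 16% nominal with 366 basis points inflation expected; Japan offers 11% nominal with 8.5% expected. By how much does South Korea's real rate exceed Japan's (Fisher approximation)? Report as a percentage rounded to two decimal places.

9.84%

South Korea: 16% − 3.66% = 12.340%
Japan: 11% − 8.5% = 2.500%
Differential = 9.840% → 9.84%.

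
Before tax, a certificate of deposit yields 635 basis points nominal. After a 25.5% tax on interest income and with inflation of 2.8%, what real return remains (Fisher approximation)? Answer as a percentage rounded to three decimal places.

1.931%

After-tax nominal return = 6.35% × (1 − 0.255) = 4.73075%.
r ≈ 4.73075% − 2.8% → 1.931%.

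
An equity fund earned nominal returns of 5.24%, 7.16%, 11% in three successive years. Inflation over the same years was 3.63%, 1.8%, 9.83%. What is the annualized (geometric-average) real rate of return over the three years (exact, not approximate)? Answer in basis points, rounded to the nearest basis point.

261 basis points

Nominal growth factor = 1.0524 × 1.0716 × 1.1100 = 1.25180454
Price-level growth factor = 1.0363 × 1.0180 × 1.0983 = 1.15865532
Real growth factor = 1.25180454 / 1.15865532 = 1.08039425
Annualized real rate = 1.08039425^(1/3) − 1 = 2.6110% → 261 basis points.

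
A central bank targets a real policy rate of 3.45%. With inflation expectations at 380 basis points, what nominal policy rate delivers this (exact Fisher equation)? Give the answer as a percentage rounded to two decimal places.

7.38%

(1 + i) = (1 + r)(1 + π) = 1.03450 × 1.03800 = 1.073811
i = 1.073811 − 1, so the required nominal rate is 7.38%.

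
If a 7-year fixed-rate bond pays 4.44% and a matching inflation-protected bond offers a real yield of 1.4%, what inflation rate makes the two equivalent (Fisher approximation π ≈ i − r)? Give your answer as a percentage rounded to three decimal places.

π ≈ i − r = 4.44% − 1.4% → 3.040%.

3.040%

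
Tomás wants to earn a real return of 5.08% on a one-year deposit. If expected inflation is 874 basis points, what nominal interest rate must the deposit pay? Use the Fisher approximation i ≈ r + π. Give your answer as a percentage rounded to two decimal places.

13.82%

i ≈ r + π = 5.08% + 8.74% = 13.82%.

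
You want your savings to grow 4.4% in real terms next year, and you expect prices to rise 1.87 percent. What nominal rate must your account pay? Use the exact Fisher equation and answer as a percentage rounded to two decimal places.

6.35%

(1 + i) = (1 + r)(1 + π) = 1.04400 × 1.01870 = 1.0635228
i = 1.0635228 − 1, so the required nominal rate is 6.35%.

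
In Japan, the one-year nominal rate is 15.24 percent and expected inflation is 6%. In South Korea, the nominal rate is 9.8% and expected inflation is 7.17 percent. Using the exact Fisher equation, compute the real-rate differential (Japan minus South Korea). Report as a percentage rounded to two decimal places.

Japan: (1 + 0.1524)/(1 + 0.0600) − 1 = 8.7170%
South Korea: (1 + 0.0980)/(1 + 0.0717) − 1 = 2.4540%
Differential = 8.7170% − 2.4540% = 6.2629% → 6.26%.

6.26%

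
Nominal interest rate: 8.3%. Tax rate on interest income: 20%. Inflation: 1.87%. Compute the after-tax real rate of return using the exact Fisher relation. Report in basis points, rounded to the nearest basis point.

After-tax nominal return = 8.3% × (1 − 0.2) = 6.6400%.
1 + r = 1.06640 / 1.01870 = 1.046824
After-tax real rate = 1.046824 − 1 → 468 basis points.

468 basis points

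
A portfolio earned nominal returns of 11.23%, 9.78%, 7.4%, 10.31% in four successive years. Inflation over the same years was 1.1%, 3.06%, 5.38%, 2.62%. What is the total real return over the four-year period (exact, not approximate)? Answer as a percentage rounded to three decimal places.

Compound the nominal returns: 1.1123 × 1.0978 × 1.0740 × 1.1031 = 1.4466529.
Compound inflation: 1.0110 × 1.0306 × 1.0538 × 1.0262 = 1.1267602.
Deflate: 1.4466529 / 1.1267602 = 1.2839048.
Total real return = 1.2839048 − 1 → 28.390%.

28.390%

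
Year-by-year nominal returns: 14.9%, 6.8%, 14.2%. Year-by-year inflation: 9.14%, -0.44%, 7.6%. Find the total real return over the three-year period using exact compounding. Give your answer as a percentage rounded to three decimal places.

Nominal growth factor = 1.1490 × 1.0680 × 1.1420 = 1.401385
Price-level growth factor = 1.0914 × 0.9956 × 1.0760 = 1.169179
Real growth factor = 1.401385 / 1.169179 = 1.198606
Total real return = 1.198606 − 1 → 19.861%.

19.861%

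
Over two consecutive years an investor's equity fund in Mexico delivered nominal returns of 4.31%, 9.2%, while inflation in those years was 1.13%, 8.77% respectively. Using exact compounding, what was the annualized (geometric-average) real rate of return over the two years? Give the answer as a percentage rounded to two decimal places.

Compound the nominal returns: 1.0431 × 1.0920 = 1.13906520.
Compound inflation: 1.0113 × 1.0877 = 1.09999101.
Deflate: 1.13906520 / 1.09999101 = 1.03552228.
Annualized real rate = 1.03552228^(1/2) − 1 = 1.7606% → 1.76%.

1.76%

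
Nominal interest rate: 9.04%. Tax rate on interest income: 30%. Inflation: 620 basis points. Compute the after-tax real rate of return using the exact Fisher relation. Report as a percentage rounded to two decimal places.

After-tax nominal return = 9.04% × (1 − 0.3) = 6.3280%.
1 + r = 1.06328 / 1.06200 = 1.001205
After-tax real rate = 1.001205 − 1 → 0.12%.

0.12%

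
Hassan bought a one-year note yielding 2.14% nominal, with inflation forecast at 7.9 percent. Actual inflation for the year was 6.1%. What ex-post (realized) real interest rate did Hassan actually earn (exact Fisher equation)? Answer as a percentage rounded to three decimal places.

Ex-post: (1 + 0.0214)/(1 + 0.0610) − 1 = -3.7323%
So the realized real rate is -3.732%.

-3.732%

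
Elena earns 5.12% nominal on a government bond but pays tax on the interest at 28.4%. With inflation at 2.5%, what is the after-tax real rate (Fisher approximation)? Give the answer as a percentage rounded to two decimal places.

1.17%

After-tax nominal return = 5.12% × (1 − 0.284) = 3.66592%.
r ≈ 3.66592% − 2.5% → 1.17%.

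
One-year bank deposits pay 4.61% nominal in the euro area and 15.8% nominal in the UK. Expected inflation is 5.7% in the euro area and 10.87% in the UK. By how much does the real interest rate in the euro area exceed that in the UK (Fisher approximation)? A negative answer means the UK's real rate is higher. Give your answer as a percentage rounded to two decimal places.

-6.02%

The euro area: 4.61% − 5.7% = -1.090%
The UK: 15.8% − 10.87% = 4.930%
Differential = -6.020% → -6.02%.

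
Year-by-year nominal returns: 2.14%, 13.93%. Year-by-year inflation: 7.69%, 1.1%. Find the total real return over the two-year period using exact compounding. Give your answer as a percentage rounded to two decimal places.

6.88%

Compound the nominal returns: 1.0214 × 1.1393 = 1.163681.
Compound inflation: 1.0769 × 1.0110 = 1.088746.
Deflate: 1.163681 / 1.088746 = 1.068827.
Total real return = 1.068827 − 1 → 6.88%.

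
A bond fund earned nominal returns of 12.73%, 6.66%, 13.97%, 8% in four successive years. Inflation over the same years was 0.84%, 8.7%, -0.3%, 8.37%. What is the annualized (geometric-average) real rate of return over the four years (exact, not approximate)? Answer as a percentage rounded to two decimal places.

5.73%

Nominal growth factor = 1.1273 × 1.0666 × 1.1397 × 1.0800 = 1.47997844
Price-level growth factor = 1.0084 × 1.0870 × 0.9970 × 1.0837 = 1.18431332
Real growth factor = 1.47997844 / 1.18431332 = 1.24965110
Annualized real rate = 1.24965110^(1/4) − 1 = 5.7297% → 5.73%.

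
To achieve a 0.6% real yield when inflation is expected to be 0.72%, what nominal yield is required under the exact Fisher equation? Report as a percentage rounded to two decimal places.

1.32%

(1 + i) = (1 + r)(1 + π) = 1.00600 × 1.00720 = 1.0132432
i = 1.0132432 − 1, so the required nominal rate is 1.32%.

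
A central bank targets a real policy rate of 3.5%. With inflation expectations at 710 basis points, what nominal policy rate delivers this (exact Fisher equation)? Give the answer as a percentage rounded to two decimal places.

10.85%

(1 + i) = (1 + r)(1 + π) = 1.03500 × 1.07100 = 1.108485
i = 1.108485 − 1, so the required nominal rate is 10.85%.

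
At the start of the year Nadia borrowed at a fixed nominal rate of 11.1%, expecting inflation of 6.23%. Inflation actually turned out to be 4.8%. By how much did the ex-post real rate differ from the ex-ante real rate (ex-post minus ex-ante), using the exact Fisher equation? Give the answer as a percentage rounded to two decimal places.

1.43%

Ex-ante: (1 + 0.1110)/(1 + 0.0623) − 1 = 4.5844%
Ex-post: (1 + 0.1110)/(1 + 0.0480) − 1 = 6.0115%
Difference (ex-post − ex-ante) = 1.4271% → 1.43%.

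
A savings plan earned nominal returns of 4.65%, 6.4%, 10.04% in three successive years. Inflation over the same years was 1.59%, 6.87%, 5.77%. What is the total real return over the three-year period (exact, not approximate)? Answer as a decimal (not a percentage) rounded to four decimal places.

0.0670

Nominal growth factor = 1.0465 × 1.0640 × 1.1004 = 1.225269
Price-level growth factor = 1.0159 × 1.0687 × 1.0577 = 1.148337
Real growth factor = 1.225269 / 1.148337 = 1.066994
Total real return = 1.066994 − 1 → 0.0670.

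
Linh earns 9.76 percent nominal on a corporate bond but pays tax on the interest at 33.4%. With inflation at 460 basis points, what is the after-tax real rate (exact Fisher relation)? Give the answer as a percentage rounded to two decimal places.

1.82%

After-tax nominal return = 9.76% × (1 − 0.334) = 6.50016%.
1 + r = 1.0650016 / 1.04600 = 1.018166
After-tax real rate = 1.018166 − 1 → 1.82%.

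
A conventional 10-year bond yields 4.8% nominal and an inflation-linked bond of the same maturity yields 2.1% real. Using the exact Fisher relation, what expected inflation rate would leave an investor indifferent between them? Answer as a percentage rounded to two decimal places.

(1 + π) = (1 + i)/(1 + r) = 1.04800 / 1.02100 = 1.026445
Break-even inflation = 1.026445 − 1 → 2.64%.

2.64%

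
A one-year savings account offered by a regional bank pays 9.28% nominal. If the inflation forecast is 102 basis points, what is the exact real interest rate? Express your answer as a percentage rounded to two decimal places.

By the Fisher relation, 1 + r = (1 + i)/(1 + π).
1 + r = 1.09280 / 1.01020 = 1.081766
r = 1.081766 − 1 = 8.1766%, i.e. 8.18%.

8.18%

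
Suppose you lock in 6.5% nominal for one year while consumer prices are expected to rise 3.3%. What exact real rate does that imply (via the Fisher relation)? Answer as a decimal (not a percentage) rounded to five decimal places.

By the Fisher relation, 1 + r = (1 + i)/(1 + π).
1 + r = 1.06500 / 1.03300 = 1.030978
r = 1.030978 − 1 = 3.0978%, i.e. 0.03098.

0.03098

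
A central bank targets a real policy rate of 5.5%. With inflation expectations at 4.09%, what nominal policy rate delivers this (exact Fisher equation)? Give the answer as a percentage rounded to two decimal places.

(1 + i) = (1 + r)(1 + π) = 1.05500 × 1.04090 = 1.0981495
i = 1.0981495 − 1, so the required nominal rate is 9.81%.

9.81%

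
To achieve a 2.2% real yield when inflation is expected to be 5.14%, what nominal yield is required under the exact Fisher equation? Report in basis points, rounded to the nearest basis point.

745 basis points

(1 + i) = (1 + r)(1 + π) = 1.02200 × 1.05140 = 1.0745308
i = 1.0745308 − 1, so the required nominal rate is 745 basis points.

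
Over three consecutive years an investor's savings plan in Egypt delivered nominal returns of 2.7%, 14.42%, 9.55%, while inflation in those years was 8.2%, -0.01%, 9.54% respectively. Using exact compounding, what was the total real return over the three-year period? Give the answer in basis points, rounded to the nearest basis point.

862 basis points

Nominal growth factor = 1.0270 × 1.1442 × 1.0955 = 1.287315
Price-level growth factor = 1.0820 × 0.9999 × 1.0954 = 1.185104
Real growth factor = 1.287315 / 1.185104 = 1.086246
Total real return = 1.086246 − 1 → 862 basis points.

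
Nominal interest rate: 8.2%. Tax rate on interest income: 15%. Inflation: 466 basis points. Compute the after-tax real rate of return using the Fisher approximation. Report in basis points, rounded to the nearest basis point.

231 basis points

After-tax nominal return = 8.2% × (1 − 0.15) = 6.9700%.
r ≈ 6.9700% − 4.66% → 231 basis points.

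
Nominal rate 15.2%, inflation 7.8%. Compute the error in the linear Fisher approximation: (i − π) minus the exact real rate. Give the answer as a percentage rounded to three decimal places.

Approximate: r ≈ 15.200% − 7.800% = 7.4000%
Exact: (1 + 0.1520)/(1 + 0.0780) − 1 = 6.8646%
Error = 7.4000% − 6.8646% = 0.5354% → 0.535%.

0.535%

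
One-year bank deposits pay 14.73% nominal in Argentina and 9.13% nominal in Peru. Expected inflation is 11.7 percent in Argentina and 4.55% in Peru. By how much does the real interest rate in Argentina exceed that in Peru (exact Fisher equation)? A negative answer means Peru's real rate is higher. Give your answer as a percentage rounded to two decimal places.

Argentina: (1 + 0.1473)/(1 + 0.1170) − 1 = 2.7126%
Peru: (1 + 0.0913)/(1 + 0.0455) − 1 = 4.3807%
Differential = 2.7126% − 4.3807% = -1.6681% → -1.67%.

-1.67%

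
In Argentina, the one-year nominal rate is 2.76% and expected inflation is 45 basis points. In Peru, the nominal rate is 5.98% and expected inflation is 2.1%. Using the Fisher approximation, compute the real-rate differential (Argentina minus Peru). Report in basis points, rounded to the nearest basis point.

-157 basis points

Argentina: 2.76% − 0.45% = 2.310%
Peru: 5.98% − 2.1% = 3.880%
Differential = -1.570% → -157 basis points.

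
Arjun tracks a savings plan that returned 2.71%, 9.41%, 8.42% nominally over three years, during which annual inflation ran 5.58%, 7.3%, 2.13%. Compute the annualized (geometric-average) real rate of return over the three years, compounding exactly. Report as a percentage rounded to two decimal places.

Nominal growth factor = 1.0271 × 1.0941 × 1.0842 = 1.21836987
Price-level growth factor = 1.0558 × 1.0730 × 1.0213 = 1.15700360
Real growth factor = 1.21836987 / 1.15700360 = 1.05303896
Annualized real rate = 1.05303896^(1/3) − 1 = 1.7376% → 1.74%.

1.74%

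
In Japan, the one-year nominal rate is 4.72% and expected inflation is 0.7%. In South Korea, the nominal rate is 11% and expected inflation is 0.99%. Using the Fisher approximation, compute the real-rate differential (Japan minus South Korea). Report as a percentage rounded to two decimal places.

Japan: 4.72% − 0.7% = 4.020%
South Korea: 11% − 0.99% = 10.010%
Differential = -5.990% → -5.99%.

-5.99%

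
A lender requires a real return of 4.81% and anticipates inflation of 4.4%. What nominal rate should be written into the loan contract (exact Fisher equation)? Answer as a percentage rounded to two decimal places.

(1 + i) = (1 + r)(1 + π) = 1.04810 × 1.04400 = 1.0942164
i = 1.0942164 − 1, so the required nominal rate is 9.42%.

9.42%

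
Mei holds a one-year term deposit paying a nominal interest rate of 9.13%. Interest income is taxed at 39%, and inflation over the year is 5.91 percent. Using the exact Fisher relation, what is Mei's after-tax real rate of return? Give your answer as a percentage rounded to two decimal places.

-0.32%

After-tax nominal return = 9.13% × (1 − 0.39) = 5.5693%.
1 + r = 1.055693 / 1.05910 = 0.996783
After-tax real rate = 0.996783 − 1 → -0.32%.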